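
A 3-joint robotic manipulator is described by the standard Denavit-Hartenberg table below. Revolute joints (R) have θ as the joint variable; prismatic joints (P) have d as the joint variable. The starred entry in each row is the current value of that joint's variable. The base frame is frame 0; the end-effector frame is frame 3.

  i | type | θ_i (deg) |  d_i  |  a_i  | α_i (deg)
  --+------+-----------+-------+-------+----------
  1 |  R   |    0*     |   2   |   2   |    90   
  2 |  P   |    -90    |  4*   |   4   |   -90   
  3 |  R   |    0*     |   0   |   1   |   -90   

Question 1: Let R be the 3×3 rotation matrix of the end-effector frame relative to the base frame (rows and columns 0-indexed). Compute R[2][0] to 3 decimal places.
-1.000

End-effector x-axis (col 0 of R) = (0.0000,-0.0000,-1.0000)
R[2][0] = -1.0000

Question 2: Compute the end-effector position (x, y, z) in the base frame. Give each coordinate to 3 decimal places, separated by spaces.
2.000 -4.000 -3.000

after link 1: o_1 = (2.0000, 0.0000, 2.0000)
after link 2: o_2 = (2.0000, -4.0000, -2.0000)
after link 3: o_3 = (2.0000, -4.0000, -3.0000)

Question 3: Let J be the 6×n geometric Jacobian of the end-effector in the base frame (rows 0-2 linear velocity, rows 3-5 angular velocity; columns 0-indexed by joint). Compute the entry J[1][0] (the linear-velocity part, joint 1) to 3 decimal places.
2.000

axis z_0 = ẑ; lever o_n−o_0 = (2.0000,-4.0000,-3.0000)
cross product → J_v[:, 0] = (4.0000,2.0000,-0.0000)
J_ω[:, 0] = z_0
entry J[1][0] = 2.0000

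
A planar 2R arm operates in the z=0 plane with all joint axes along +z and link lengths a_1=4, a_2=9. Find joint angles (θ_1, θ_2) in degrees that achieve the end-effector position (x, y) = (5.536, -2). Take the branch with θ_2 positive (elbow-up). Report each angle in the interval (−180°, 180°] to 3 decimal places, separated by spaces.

cos θ_2 = (34.6473−4²−9²)/(2·4·9) = -0.8660; θ_2 = 149.9982° (elbow-up)
β = atan2(-2.0000,5.5360) = -19.8634°; ψ = atan2(4.5002,-3.7941) = 130.1337°
θ_1 = β − ψ = -149.9971°

-149.997 149.998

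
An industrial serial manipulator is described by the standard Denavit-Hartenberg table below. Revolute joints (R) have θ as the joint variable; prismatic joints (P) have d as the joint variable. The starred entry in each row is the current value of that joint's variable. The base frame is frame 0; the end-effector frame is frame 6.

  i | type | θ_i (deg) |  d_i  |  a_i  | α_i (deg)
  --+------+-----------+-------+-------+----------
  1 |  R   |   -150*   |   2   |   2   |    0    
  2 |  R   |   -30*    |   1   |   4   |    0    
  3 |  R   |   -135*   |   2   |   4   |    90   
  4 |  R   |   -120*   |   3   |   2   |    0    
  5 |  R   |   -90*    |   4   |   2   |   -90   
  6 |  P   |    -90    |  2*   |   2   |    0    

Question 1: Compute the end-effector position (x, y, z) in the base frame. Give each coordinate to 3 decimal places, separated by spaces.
after link 1: o_1 = (-1.7321, -1.0000, 2.0000)
after link 2: o_2 = (-5.7321, -1.0000, 3.0000)
after link 3: o_3 = (-2.9036, 1.8284, 5.0000)
after link 4: o_4 = (-1.4894, -1.0000, 3.2679)
after link 5: o_5 = (0.1143, -5.0532, 4.2679)
after link 6: o_6 = (0.8214, -7.1745, 2.5359)

0.821 -7.174 2.536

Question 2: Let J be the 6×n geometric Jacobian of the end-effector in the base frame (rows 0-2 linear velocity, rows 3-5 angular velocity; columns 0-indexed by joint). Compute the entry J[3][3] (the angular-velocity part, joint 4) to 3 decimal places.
axis z_3 = (0.7071,-0.7071,0.0000); lever o_n−o_3 = (3.7250,-9.0029,-2.4641)
cross product → J_v[:, 3] = (1.7424,1.7424,-3.7321)
J_ω[:, 3] = z_3
entry J[3][3] = 0.7071

0.707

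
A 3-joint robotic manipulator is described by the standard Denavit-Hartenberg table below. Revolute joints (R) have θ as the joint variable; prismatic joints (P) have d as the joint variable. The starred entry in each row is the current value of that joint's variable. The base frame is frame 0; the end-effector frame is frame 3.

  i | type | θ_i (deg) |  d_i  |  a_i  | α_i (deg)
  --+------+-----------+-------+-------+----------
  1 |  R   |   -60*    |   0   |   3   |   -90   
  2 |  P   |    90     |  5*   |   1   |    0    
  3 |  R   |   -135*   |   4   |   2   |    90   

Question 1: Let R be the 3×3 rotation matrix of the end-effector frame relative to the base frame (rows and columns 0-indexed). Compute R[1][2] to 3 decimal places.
0.612

End-effector z-axis (col 2 of R) = (-0.3536,0.6124,0.7071)
R[1][2] = 0.6124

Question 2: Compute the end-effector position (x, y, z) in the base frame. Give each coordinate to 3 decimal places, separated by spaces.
after link 1: o_1 = (1.5000, -2.5981, 0.0000)
after link 2: o_2 = (5.8301, -0.0981, -1.0000)
after link 3: o_3 = (10.0013, 0.6772, 0.4142)

10.001 0.677 0.414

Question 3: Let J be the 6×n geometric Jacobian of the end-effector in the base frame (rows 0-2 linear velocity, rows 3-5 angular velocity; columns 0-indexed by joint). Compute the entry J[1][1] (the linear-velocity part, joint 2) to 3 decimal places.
0.500

prismatic axis z_1 = (0.8660,0.5000,0.0000)
J_v[:, 1] = z_1; J_ω[:, 1] = (0,0,0)
entry J[1][1] = 0.5000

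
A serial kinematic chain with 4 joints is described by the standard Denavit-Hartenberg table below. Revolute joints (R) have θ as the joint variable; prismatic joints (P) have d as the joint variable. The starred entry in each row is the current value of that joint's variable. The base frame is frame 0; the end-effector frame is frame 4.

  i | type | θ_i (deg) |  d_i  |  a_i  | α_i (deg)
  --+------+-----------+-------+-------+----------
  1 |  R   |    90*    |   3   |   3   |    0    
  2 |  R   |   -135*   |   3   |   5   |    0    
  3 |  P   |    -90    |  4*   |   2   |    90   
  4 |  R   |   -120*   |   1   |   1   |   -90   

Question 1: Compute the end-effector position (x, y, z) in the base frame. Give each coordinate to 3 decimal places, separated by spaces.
after link 1: o_1 = (0.0000, 3.0000, 3.0000)
after link 2: o_2 = (3.5355, -0.5355, 6.0000)
after link 3: o_3 = (2.1213, -1.9497, 10.0000)
after link 4: o_4 = (1.7678, -0.8891, 9.1340)

1.768 -0.889 9.134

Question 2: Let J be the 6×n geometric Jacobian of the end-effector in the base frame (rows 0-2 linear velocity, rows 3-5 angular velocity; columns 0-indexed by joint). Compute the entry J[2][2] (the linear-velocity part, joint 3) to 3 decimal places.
1.000

prismatic axis z_2 = (0.0000,0.0000,1.0000)
J_v[:, 2] = z_2; J_ω[:, 2] = (0,0,0)
entry J[2][2] = 1.0000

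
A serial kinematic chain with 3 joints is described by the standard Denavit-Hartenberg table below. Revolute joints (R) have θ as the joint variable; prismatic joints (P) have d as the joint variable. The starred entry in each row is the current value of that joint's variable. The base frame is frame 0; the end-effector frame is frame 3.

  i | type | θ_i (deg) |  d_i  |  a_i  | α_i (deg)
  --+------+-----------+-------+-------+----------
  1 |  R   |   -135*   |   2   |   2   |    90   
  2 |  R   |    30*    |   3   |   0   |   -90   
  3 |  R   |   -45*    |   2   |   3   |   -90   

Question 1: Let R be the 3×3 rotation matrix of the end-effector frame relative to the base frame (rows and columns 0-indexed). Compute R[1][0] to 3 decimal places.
0.067

End-effector x-axis (col 0 of R) = (-0.9330,0.0670,0.3536)
R[1][0] = 0.0670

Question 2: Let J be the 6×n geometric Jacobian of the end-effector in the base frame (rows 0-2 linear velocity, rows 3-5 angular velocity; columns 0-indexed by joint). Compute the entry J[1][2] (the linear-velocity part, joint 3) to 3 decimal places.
axis z_2 = (0.3536,0.3536,0.8660); lever o_n−o_2 = (-2.0919,0.9081,2.7927)
cross product → J_v[:, 2] = (0.2010,-2.7990,1.0607)
J_ω[:, 2] = z_2
entry J[1][2] = -2.7990

-2.799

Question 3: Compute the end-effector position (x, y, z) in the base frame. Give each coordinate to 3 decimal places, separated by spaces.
after link 1: o_1 = (-1.4142, -1.4142, 2.0000)
after link 2: o_2 = (-3.5355, 0.7071, 2.0000)
after link 3: o_3 = (-5.6275, 1.6152, 4.7927)

-5.627 1.615 4.793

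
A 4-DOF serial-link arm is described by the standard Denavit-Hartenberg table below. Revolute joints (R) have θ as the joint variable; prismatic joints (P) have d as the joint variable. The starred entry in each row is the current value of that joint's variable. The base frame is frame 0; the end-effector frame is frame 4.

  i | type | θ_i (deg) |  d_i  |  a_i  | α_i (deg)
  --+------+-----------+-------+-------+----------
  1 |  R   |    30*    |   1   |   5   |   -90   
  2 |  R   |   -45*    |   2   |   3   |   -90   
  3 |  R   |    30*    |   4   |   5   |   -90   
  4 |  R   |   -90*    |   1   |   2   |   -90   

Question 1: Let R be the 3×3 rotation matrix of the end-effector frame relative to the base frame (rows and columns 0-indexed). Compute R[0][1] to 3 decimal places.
End-effector y-axis (col 1 of R) = (-0.1268,0.9268,0.3536)
R[0][1] = -0.1268

-0.127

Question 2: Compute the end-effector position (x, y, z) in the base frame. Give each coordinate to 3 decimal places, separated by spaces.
after link 1: o_1 = (4.3301, 2.5000, 1.0000)
after link 2: o_2 = (5.1672, 5.2927, 3.1213)
after link 3: o_3 = (11.5184, 6.0728, 3.3548)
after link 4: o_4 = (12.8700, 5.8531, 1.5870)

12.870 5.853 1.587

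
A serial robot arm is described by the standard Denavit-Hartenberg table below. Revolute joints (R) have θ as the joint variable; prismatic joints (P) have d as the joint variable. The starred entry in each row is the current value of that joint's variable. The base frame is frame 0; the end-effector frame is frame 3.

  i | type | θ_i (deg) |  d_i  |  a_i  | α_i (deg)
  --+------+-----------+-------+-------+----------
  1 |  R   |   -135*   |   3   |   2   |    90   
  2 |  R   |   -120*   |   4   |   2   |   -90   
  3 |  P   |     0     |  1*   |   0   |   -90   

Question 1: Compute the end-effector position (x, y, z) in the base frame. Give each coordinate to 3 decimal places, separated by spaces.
-4.148 1.509 0.768

after link 1: o_1 = (-1.4142, -1.4142, 3.0000)
after link 2: o_2 = (-3.5355, 2.1213, 1.2679)
after link 3: o_3 = (-4.1479, 1.5089, 0.7679)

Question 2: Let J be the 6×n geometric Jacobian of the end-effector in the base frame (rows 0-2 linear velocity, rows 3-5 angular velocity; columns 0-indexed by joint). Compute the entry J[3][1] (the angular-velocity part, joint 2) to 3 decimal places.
axis z_1 = (-0.7071,0.7071,0.0000); lever o_n−o_1 = (-2.7337,2.9232,-2.2321)
cross product → J_v[:, 1] = (-1.5783,-1.5783,-0.1340)
J_ω[:, 1] = z_1
entry J[3][1] = -0.7071

-0.707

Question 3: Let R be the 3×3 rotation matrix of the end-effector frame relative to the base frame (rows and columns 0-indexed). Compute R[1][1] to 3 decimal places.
0.612

End-effector y-axis (col 1 of R) = (0.6124,0.6124,0.5000)
R[1][1] = 0.6124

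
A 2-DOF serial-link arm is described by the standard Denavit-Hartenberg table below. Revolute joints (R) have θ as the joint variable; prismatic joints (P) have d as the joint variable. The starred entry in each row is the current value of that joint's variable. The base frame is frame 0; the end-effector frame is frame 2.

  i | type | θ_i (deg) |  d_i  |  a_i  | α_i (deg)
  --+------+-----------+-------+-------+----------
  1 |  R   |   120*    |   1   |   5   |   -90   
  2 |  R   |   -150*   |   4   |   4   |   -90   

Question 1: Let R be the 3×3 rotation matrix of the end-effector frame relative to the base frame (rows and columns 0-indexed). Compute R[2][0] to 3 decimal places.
0.500

End-effector x-axis (col 0 of R) = (0.4330,-0.7500,0.5000)
R[2][0] = 0.5000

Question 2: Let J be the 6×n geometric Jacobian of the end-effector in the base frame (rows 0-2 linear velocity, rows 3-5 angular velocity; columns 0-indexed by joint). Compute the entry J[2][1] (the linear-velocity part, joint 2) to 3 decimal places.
3.464

axis z_1 = (-0.8660,-0.5000,0.0000); lever o_n−o_1 = (-1.7321,-5.0000,2.0000)
cross product → J_v[:, 1] = (-1.0000,1.7321,3.4641)
J_ω[:, 1] = z_1
entry J[2][1] = 3.4641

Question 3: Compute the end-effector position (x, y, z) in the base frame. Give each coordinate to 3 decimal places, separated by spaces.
-4.232 -0.670 3.000

after link 1: o_1 = (-2.5000, 4.3301, 1.0000)
after link 2: o_2 = (-4.2321, -0.6699, 3.0000)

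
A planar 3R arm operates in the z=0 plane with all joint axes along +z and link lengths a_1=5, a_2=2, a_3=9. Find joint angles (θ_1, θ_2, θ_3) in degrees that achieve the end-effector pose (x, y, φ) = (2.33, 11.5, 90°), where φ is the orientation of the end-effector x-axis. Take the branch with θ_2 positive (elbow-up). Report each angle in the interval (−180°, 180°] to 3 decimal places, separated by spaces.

wrist centre = target − a_3·(cos φ, sin φ) = (2.3300, 2.5000)
cos θ_2 = (11.6789−5²−2²)/(2·5·2) = -0.8661; θ_2 = 150.0034° (elbow-up)
β = atan2(2.5000,2.3300) = 47.0158°; ψ = atan2(0.9999,3.2679) = 17.0129°
θ_1 = β − ψ = 30.0029°
θ_3 = φ − θ_1 − θ_2 = -90.0063° (wrapped to (-180°,180°])

30.003 150.003 -90.006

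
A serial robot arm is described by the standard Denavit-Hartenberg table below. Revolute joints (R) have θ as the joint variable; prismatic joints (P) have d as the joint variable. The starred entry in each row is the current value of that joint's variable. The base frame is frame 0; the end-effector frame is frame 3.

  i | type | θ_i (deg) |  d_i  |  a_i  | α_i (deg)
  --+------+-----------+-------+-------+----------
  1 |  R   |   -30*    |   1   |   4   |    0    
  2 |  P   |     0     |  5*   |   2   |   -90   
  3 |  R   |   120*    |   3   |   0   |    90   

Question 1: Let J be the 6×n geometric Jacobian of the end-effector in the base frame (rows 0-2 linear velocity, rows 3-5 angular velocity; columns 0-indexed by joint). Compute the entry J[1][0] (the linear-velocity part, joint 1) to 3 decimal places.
6.696

axis z_0 = ẑ; lever o_n−o_0 = (6.6962,-0.4019,6.0000)
cross product → J_v[:, 0] = (0.4019,6.6962,-0.0000)
J_ω[:, 0] = z_0
entry J[1][0] = 6.6962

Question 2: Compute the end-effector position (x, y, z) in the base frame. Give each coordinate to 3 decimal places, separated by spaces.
after link 1: o_1 = (3.4641, -2.0000, 1.0000)
after link 2: o_2 = (5.1962, -3.0000, 6.0000)
after link 3: o_3 = (6.6962, -0.4019, 6.0000)

6.696 -0.402 6.000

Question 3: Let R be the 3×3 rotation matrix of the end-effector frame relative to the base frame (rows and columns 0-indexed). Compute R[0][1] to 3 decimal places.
End-effector y-axis (col 1 of R) = (0.5000,0.8660,0.0000)
R[0][1] = 0.5000

0.500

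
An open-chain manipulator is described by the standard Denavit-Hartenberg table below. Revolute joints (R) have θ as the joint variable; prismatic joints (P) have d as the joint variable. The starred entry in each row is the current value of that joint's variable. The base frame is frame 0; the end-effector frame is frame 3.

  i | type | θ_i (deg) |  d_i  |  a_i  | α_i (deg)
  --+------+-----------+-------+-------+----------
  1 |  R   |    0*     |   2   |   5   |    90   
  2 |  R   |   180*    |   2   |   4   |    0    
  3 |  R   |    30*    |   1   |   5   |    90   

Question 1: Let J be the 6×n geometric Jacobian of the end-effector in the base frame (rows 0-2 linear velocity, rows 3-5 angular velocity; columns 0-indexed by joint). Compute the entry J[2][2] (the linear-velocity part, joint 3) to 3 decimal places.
axis z_2 = (0.0000,-1.0000,0.0000); lever o_n−o_2 = (-4.3301,-1.0000,-2.5000)
cross product → J_v[:, 2] = (2.5000,-0.0000,-4.3301)
J_ω[:, 2] = z_2
entry J[2][2] = -4.3301

-4.330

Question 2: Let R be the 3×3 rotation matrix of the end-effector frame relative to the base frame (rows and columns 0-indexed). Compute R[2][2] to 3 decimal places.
End-effector z-axis (col 2 of R) = (-0.5000,-0.0000,0.8660)
R[2][2] = 0.8660

0.866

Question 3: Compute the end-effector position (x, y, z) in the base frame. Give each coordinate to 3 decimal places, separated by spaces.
-3.330 -3.000 -0.500

after link 1: o_1 = (5.0000, 0.0000, 2.0000)
after link 2: o_2 = (1.0000, -2.0000, 2.0000)
after link 3: o_3 = (-3.3301, -3.0000, -0.5000)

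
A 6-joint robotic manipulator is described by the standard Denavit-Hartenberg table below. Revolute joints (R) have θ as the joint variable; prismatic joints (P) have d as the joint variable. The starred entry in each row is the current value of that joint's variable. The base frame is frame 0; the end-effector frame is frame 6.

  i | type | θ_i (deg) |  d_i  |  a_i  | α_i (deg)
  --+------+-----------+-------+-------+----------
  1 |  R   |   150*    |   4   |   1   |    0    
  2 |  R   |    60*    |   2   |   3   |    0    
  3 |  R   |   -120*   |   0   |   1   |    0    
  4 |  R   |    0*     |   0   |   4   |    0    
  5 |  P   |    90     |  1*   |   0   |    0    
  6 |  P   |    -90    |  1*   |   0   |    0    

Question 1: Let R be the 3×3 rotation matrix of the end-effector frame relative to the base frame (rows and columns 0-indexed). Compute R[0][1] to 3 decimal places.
-1.000

End-effector y-axis (col 1 of R) = (-1.0000,-0.0000,0.0000)
R[0][1] = -1.0000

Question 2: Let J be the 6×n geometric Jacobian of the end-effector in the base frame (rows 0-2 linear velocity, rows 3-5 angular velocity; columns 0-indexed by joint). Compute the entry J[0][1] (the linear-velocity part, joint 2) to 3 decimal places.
-3.500

axis z_1 = (0.0000,0.0000,1.0000); lever o_n−o_1 = (-2.5981,3.5000,4.0000)
cross product → J_v[:, 1] = (-3.5000,-2.5981,0.0000)
J_ω[:, 1] = z_1
entry J[0][1] = -3.5000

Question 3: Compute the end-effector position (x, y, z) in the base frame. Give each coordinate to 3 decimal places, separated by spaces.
after link 1: o_1 = (-0.8660, 0.5000, 4.0000)
after link 2: o_2 = (-3.4641, -1.0000, 6.0000)
after link 3: o_3 = (-3.4641, 0.0000, 6.0000)
after link 4: o_4 = (-3.4641, 4.0000, 6.0000)
after link 5: o_5 = (-3.4641, 4.0000, 7.0000)
after link 6: o_6 = (-3.4641, 4.0000, 8.0000)

-3.464 4.000 8.000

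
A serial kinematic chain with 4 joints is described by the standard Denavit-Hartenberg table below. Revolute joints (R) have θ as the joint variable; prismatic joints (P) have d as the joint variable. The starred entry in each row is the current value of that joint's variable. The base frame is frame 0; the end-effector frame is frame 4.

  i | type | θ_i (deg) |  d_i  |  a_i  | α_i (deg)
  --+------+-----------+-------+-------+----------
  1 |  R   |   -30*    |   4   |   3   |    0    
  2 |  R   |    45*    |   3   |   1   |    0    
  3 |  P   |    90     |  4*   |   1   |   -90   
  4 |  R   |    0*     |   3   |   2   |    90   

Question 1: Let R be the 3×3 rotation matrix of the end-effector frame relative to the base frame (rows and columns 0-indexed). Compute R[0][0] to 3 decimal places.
-0.259

End-effector x-axis (col 0 of R) = (-0.2588,0.9659,0.0000)
R[0][0] = -0.2588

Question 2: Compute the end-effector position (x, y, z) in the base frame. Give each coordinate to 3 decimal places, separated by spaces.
-0.110 0.880 11.000

after link 1: o_1 = (2.5981, -1.5000, 4.0000)
after link 2: o_2 = (3.5640, -1.2412, 7.0000)
after link 3: o_3 = (3.3052, -0.2753, 11.0000)
after link 4: o_4 = (-0.1102, 0.8801, 11.0000)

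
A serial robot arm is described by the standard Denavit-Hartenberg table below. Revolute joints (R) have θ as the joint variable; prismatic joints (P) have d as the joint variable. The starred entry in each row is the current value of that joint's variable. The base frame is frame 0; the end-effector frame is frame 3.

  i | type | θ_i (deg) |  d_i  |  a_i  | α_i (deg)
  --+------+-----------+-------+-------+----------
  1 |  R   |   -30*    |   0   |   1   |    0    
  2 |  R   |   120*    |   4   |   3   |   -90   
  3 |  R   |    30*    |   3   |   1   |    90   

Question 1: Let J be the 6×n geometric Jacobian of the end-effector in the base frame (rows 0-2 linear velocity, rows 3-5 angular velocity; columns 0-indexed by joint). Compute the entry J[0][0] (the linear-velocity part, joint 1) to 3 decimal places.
-3.366

axis z_0 = ẑ; lever o_n−o_0 = (-2.1340,3.3660,3.5000)
cross product → J_v[:, 0] = (-3.3660,-2.1340,0.0000)
J_ω[:, 0] = z_0
entry J[0][0] = -3.3660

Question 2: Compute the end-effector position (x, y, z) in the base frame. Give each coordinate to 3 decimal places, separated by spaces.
-2.134 3.366 3.500

after link 1: o_1 = (0.8660, -0.5000, 0.0000)
after link 2: o_2 = (0.8660, 2.5000, 4.0000)
after link 3: o_3 = (-2.1340, 3.3660, 3.5000)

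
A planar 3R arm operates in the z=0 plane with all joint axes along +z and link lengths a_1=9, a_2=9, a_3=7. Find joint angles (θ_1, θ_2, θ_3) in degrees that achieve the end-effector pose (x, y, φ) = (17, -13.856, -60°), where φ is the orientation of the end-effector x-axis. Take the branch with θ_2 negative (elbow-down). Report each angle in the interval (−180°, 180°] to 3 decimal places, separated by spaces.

0.003 -60.003 -0.000

wrist centre = target − a_3·(cos φ, sin φ) = (13.5000, -7.7938)
cos θ_2 = (242.9937−9²−9²)/(2·9·9) = 0.5000; θ_2 = -60.0026° (elbow-down)
β = atan2(-7.7938,13.5000) = -29.9987°; ψ = atan2(-7.7944,13.4996) = -30.0013°
θ_1 = β − ψ = 0.0026°
θ_3 = φ − θ_1 − θ_2 = -0.0000° (wrapped to (-180°,180°])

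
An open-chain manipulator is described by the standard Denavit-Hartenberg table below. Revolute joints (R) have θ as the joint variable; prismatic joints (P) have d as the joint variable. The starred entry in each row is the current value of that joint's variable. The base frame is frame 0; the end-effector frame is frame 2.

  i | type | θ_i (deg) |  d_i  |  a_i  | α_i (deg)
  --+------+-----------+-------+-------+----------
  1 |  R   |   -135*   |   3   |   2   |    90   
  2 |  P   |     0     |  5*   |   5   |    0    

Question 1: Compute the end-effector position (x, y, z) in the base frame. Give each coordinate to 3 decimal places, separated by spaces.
-8.485 -1.414 3.000

after link 1: o_1 = (-1.4142, -1.4142, 3.0000)
after link 2: o_2 = (-8.4853, -1.4142, 3.0000)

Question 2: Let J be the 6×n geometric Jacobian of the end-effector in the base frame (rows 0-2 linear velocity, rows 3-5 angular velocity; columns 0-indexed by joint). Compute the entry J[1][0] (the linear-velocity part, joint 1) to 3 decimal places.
-8.485

axis z_0 = ẑ; lever o_n−o_0 = (-8.4853,-1.4142,3.0000)
cross product → J_v[:, 0] = (1.4142,-8.4853,0.0000)
J_ω[:, 0] = z_0
entry J[1][0] = -8.4853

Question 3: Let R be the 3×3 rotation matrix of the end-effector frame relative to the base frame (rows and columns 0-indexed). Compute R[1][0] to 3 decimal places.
End-effector x-axis (col 0 of R) = (-0.7071,-0.7071,0.0000)
R[1][0] = -0.7071

-0.707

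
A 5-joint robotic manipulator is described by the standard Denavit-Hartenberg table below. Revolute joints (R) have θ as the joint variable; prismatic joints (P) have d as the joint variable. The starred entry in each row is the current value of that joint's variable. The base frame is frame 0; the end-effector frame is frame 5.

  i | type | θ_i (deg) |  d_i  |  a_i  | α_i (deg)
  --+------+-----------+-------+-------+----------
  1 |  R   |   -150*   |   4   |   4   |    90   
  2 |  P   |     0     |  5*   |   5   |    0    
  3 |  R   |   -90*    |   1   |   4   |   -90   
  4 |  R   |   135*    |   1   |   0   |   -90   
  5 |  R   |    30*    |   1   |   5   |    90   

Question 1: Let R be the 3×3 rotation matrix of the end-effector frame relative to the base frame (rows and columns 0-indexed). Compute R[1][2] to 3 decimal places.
-0.739

End-effector z-axis (col 2 of R) = (-0.5732,-0.7392,0.3536)
R[1][2] = -0.7392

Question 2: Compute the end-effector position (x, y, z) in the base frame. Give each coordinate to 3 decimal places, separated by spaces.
after link 1: o_1 = (-3.4641, -2.0000, 4.0000)
after link 2: o_2 = (-10.2942, -0.1699, 4.0000)
after link 3: o_3 = (-10.7942, 0.6962, 0.0000)
after link 4: o_4 = (-11.6603, 0.1962, 0.0000)
after link 5: o_5 = (-8.3178, -0.5931, 3.7690)

-8.318 -0.593 3.769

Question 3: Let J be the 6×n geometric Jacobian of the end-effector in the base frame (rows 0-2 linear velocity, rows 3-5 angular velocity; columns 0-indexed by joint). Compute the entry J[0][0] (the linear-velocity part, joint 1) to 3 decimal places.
axis z_0 = ẑ; lever o_n−o_0 = (-8.3178,-0.5931,3.7690)
cross product → J_v[:, 0] = (0.5931,-8.3178,0.0000)
J_ω[:, 0] = z_0
entry J[0][0] = 0.5931

0.593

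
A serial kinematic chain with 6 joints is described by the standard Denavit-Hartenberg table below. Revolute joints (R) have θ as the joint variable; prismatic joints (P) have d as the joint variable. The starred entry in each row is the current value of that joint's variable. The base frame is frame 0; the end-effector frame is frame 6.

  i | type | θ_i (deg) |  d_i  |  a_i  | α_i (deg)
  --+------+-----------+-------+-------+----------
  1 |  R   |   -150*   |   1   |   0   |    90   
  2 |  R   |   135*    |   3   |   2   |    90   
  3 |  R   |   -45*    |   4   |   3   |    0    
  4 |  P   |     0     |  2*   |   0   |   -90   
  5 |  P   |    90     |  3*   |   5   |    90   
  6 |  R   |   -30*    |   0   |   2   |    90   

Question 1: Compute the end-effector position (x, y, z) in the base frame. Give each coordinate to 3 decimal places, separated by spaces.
after link 1: o_1 = (0.0000, 0.0000, 1.0000)
after link 2: o_2 = (-0.2753, 3.3052, 2.4142)
after link 3: o_3 = (-0.3650, 0.8039, 6.7426)
after link 4: o_4 = (-1.5898, 0.0967, 8.1569)
after link 5: o_5 = (1.7104, 4.4516, 6.1213)
after link 6: o_6 = (2.6916, 4.2016, 4.3966)

2.692 4.202 4.397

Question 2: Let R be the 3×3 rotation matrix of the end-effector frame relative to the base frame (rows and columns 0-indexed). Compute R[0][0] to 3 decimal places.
0.491

End-effector x-axis (col 0 of R) = (0.4906,-0.1250,-0.8624)
R[0][0] = 0.4906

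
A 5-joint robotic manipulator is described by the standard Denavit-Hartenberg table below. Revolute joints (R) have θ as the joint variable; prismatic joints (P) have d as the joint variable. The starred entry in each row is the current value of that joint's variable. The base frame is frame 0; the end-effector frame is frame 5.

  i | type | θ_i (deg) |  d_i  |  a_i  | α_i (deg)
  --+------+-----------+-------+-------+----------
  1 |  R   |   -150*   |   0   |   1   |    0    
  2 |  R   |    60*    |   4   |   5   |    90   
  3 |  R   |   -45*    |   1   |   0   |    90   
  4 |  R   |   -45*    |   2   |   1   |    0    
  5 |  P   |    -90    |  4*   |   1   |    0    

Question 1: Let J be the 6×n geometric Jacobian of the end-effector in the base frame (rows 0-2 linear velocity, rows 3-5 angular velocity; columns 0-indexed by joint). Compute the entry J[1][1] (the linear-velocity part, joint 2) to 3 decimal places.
0.414

axis z_1 = (0.0000,0.0000,1.0000); lever o_n−o_1 = (0.4142,-0.7574,-0.2426)
cross product → J_v[:, 1] = (0.7574,0.4142,-0.0000)
J_ω[:, 1] = z_1
entry J[1][1] = 0.4142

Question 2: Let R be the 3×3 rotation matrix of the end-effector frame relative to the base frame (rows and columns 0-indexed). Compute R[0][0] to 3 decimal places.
0.707

End-effector x-axis (col 0 of R) = (0.7071,0.5000,0.5000)
R[0][0] = 0.7071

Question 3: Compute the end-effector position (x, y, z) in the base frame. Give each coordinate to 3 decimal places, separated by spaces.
-0.452 -1.257 -0.243

after link 1: o_1 = (-0.8660, -0.5000, 0.0000)
after link 2: o_2 = (-0.8660, -5.5000, 4.0000)
after link 3: o_3 = (-1.8660, -5.5000, 4.0000)
after link 4: o_4 = (-1.1589, -4.5858, 2.0858)
after link 5: o_5 = (-0.4518, -1.2574, -0.2426)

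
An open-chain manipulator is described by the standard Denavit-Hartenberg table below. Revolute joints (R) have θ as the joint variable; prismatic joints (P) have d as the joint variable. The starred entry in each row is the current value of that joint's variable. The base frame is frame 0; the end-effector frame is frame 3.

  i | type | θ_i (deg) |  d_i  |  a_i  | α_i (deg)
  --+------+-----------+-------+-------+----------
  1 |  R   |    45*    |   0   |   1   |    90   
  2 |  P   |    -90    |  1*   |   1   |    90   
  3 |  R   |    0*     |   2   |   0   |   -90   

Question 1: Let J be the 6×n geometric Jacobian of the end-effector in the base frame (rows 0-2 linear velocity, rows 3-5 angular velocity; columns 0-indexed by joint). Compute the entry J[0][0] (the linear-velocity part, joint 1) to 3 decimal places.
axis z_0 = ẑ; lever o_n−o_0 = (0.0000,-1.4142,-1.0000)
cross product → J_v[:, 0] = (1.4142,0.0000,-0.0000)
J_ω[:, 0] = z_0
entry J[0][0] = 1.4142

1.414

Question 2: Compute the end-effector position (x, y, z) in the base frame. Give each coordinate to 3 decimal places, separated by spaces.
after link 1: o_1 = (0.7071, 0.7071, 0.0000)
after link 2: o_2 = (1.4142, -0.0000, -1.0000)
after link 3: o_3 = (0.0000, -1.4142, -1.0000)

0.000 -1.414 -1.000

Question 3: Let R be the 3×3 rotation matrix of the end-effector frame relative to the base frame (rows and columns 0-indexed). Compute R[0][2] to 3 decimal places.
End-effector z-axis (col 2 of R) = (0.7071,-0.7071,0.0000)
R[0][2] = 0.7071

0.707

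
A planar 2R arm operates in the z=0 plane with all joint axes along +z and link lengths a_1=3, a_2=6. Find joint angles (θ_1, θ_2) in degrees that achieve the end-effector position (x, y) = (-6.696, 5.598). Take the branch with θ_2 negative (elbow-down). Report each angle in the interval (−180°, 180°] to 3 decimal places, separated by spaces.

cos θ_2 = (76.1740−3²−6²)/(2·3·6) = 0.8659; θ_2 = -30.0092° (elbow-down)
β = atan2(5.5980,-6.6960) = 140.1037°; ψ = atan2(-3.0008,8.1957) = -20.1101°
θ_1 = β − ψ = 160.2138°

160.214 -30.009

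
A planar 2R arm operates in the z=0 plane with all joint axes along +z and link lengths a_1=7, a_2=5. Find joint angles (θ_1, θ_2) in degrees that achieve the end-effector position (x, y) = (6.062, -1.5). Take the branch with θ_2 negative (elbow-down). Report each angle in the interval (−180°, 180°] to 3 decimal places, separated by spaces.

cos θ_2 = (38.9978−7²−5²)/(2·7·5) = -0.5000; θ_2 = -120.0020° (elbow-down)
β = atan2(-1.5000,6.0620) = -13.8983°; ψ = atan2(-4.3300,4.4998) = -43.8983°
θ_1 = β − ψ = 30.0000°

30.000 -120.002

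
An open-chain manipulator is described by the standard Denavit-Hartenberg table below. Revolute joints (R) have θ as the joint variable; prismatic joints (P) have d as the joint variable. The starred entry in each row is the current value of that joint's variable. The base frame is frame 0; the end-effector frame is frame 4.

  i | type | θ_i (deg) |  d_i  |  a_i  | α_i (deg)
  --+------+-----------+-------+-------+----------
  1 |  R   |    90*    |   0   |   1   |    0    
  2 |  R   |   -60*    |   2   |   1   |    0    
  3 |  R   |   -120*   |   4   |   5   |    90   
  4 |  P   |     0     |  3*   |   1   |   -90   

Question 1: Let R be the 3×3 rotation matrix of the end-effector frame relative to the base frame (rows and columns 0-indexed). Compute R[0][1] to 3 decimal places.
End-effector y-axis (col 1 of R) = (1.0000,0.0000,0.0000)
R[0][1] = 1.0000

1.000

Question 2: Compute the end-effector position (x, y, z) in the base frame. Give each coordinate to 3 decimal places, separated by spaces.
after link 1: o_1 = (0.0000, 1.0000, 0.0000)
after link 2: o_2 = (0.8660, 1.5000, 2.0000)
after link 3: o_3 = (0.8660, -3.5000, 6.0000)
after link 4: o_4 = (-2.1340, -4.5000, 6.0000)

-2.134 -4.500 6.000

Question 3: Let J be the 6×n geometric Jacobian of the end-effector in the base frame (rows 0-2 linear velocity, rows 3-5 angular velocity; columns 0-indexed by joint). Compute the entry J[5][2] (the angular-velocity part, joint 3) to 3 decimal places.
axis z_2 = (0.0000,0.0000,1.0000); lever o_n−o_2 = (-3.0000,-6.0000,4.0000)
cross product → J_v[:, 2] = (6.0000,-3.0000,0.0000)
J_ω[:, 2] = z_2
entry J[5][2] = 1.0000

1.000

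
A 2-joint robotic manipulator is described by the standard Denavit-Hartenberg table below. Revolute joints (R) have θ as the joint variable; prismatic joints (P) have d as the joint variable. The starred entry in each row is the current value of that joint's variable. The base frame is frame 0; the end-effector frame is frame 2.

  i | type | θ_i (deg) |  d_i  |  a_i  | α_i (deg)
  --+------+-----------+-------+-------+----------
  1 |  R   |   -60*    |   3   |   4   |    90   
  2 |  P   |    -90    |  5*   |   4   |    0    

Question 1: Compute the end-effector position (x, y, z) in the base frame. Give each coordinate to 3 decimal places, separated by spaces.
-2.330 -5.964 -1.000

after link 1: o_1 = (2.0000, -3.4641, 3.0000)
after link 2: o_2 = (-2.3301, -5.9641, -1.0000)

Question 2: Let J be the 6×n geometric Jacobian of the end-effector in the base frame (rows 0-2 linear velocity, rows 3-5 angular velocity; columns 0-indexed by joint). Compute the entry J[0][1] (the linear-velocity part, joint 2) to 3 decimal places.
-0.866

prismatic axis z_1 = (-0.8660,-0.5000,0.0000)
J_v[:, 1] = z_1; J_ω[:, 1] = (0,0,0)
entry J[0][1] = -0.8660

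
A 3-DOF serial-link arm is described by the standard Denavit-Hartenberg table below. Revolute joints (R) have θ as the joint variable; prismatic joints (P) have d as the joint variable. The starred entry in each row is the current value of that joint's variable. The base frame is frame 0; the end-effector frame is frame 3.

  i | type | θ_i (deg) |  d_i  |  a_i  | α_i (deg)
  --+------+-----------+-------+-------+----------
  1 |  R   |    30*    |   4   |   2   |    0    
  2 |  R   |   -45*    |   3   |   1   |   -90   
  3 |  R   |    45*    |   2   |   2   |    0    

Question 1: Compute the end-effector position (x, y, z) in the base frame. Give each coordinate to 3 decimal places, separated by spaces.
after link 1: o_1 = (1.7321, 1.0000, 4.0000)
after link 2: o_2 = (2.6980, 0.7412, 7.0000)
after link 3: o_3 = (4.5816, 2.3070, 5.5858)

4.582 2.307 5.586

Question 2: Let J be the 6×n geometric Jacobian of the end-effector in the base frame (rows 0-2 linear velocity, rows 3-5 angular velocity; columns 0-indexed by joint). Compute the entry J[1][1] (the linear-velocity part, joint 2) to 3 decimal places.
axis z_1 = (0.0000,0.0000,1.0000); lever o_n−o_1 = (2.8496,1.3070,1.5858)
cross product → J_v[:, 1] = (-1.3070,2.8496,0.0000)
J_ω[:, 1] = z_1
entry J[1][1] = 2.8496

2.850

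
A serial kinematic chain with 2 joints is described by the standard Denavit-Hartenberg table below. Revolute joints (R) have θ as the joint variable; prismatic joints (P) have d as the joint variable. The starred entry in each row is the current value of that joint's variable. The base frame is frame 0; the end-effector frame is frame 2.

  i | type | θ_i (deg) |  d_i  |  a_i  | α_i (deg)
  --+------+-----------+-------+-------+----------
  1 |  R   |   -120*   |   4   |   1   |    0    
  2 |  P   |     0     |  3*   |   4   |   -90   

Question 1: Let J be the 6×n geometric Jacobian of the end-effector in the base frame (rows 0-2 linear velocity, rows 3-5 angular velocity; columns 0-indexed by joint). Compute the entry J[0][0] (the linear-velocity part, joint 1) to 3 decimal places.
axis z_0 = ẑ; lever o_n−o_0 = (-2.5000,-4.3301,7.0000)
cross product → J_v[:, 0] = (4.3301,-2.5000,0.0000)
J_ω[:, 0] = z_0
entry J[0][0] = 4.3301

4.330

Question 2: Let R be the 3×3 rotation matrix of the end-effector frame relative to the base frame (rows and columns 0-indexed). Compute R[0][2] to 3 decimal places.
0.866

End-effector z-axis (col 2 of R) = (0.8660,-0.5000,0.0000)
R[0][2] = 0.8660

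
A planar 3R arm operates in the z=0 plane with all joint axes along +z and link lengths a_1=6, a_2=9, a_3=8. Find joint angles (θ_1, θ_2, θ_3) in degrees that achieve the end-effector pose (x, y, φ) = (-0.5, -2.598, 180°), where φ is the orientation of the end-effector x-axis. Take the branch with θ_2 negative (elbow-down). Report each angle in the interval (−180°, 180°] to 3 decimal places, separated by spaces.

wrist centre = target − a_3·(cos φ, sin φ) = (7.5000, -2.5980)
cos θ_2 = (62.9996−6²−9²)/(2·6·9) = -0.5000; θ_2 = -120.0002° (elbow-down)
β = atan2(-2.5980,7.5000) = -19.1061°; ψ = atan2(-7.7942,1.5000) = -79.1068°
θ_1 = β − ψ = 60.0007°
θ_3 = φ − θ_1 − θ_2 = -120.0005° (wrapped to (-180°,180°])

60.001 -120.000 -120.000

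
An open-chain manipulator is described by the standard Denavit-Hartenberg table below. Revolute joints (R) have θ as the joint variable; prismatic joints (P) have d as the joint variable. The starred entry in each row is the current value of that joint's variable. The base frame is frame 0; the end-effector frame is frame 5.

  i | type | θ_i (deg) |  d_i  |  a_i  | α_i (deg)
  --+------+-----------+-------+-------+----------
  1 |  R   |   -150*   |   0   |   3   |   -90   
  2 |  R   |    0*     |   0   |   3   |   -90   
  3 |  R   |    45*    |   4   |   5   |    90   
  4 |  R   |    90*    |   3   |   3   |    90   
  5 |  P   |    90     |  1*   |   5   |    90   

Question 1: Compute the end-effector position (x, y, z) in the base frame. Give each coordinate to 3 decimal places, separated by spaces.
after link 1: o_1 = (-2.5981, -1.5000, 0.0000)
after link 2: o_2 = (-5.1962, -3.0000, 0.0000)
after link 3: o_3 = (-10.0258, -1.7059, -4.0000)
after link 4: o_4 = (-10.8022, -4.6037, -7.0000)
after link 5: o_5 = (-13.0623, -9.1745, -7.0000)

-13.062 -9.174 -7.000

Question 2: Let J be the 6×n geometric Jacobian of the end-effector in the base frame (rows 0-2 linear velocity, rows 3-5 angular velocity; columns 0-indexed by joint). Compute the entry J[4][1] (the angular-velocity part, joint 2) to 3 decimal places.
axis z_1 = (0.5000,-0.8660,0.0000); lever o_n−o_1 = (-10.4642,-7.6745,-7.0000)
cross product → J_v[:, 1] = (6.0622,3.5000,-12.8995)
J_ω[:, 1] = z_1
entry J[4][1] = -0.8660

-0.866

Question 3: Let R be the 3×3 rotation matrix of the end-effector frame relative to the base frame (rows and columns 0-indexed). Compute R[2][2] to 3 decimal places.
-1.000

End-effector z-axis (col 2 of R) = (-0.0000,0.0000,-1.0000)
R[2][2] = -1.0000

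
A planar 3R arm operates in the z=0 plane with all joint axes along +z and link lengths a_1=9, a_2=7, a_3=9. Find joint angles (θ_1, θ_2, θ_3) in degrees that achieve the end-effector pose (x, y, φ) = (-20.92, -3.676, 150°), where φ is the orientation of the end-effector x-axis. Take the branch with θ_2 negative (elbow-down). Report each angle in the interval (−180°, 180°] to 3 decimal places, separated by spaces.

wrist centre = target − a_3·(cos φ, sin φ) = (-13.1258, -8.1760)
cos θ_2 = (239.1328−9²−7²)/(2·9·7) = 0.8661; θ_2 = -29.9876° (elbow-down)
β = atan2(-8.1760,-13.1258) = -148.0814°; ψ = atan2(-3.4987,15.0629) = -13.0763°
θ_1 = β − ψ = -135.0051°
θ_3 = φ − θ_1 − θ_2 = -45.0074° (wrapped to (-180°,180°])

-135.005 -29.988 -45.007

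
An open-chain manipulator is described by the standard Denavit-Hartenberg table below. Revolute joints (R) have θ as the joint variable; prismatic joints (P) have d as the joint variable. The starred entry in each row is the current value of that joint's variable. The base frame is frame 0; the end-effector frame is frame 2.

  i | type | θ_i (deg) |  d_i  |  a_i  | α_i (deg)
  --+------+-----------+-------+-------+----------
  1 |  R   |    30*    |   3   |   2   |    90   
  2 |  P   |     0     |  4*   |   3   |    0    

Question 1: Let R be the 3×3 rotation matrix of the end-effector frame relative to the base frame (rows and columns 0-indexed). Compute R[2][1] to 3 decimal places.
1.000

End-effector y-axis (col 1 of R) = (-0.0000,0.0000,1.0000)
R[2][1] = 1.0000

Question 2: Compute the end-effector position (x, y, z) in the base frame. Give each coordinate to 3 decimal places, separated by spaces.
after link 1: o_1 = (1.7321, 1.0000, 3.0000)
after link 2: o_2 = (6.3301, -0.9641, 3.0000)

6.330 -0.964 3.000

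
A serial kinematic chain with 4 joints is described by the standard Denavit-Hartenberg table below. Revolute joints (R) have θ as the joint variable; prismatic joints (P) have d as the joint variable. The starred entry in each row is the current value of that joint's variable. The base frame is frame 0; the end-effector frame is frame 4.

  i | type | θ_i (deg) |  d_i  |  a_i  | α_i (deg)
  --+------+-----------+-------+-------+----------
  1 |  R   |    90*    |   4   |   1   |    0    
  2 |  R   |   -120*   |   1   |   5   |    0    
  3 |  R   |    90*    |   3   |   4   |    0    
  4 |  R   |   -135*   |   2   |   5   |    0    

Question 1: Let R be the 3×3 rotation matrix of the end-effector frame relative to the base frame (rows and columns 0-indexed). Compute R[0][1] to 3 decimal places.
End-effector y-axis (col 1 of R) = (0.9659,0.2588,0.0000)
R[0][1] = 0.9659

0.966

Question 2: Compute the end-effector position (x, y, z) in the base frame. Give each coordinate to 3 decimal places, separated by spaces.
after link 1: o_1 = (0.0000, 1.0000, 4.0000)
after link 2: o_2 = (4.3301, -1.5000, 5.0000)
after link 3: o_3 = (6.3301, 1.9641, 8.0000)
after link 4: o_4 = (7.6242, -2.8655, 10.0000)

7.624 -2.866 10.000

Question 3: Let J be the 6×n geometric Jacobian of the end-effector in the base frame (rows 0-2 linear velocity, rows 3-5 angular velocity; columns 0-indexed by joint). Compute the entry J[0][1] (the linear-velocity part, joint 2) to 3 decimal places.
3.866

axis z_1 = (0.0000,0.0000,1.0000); lever o_n−o_1 = (7.6242,-3.8655,6.0000)
cross product → J_v[:, 1] = (3.8655,7.6242,-0.0000)
J_ω[:, 1] = z_1
entry J[0][1] = 3.8655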